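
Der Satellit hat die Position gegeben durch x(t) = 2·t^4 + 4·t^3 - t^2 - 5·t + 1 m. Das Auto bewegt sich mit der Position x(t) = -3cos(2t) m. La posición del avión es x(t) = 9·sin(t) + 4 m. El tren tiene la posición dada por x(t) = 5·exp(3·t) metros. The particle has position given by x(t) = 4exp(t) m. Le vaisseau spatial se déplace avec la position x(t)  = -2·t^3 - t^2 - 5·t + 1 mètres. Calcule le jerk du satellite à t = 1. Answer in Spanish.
Debemos derivar nuestra ecuación de la posición x(t) = 2·t^4 + 4·t^3 - t^2 - 5·t + 1 3 veces. Derivando la posición, obtenemos la velocidad: v(t) = 8·t^3 + 12·t^2 - 2·t - 5. La derivada de la velocidad da la aceleración: a(t) = 24·t^2 + 24·t - 2. Tomando d/dt de a(t), encontramos j(t) = 48·t + 24. Tenemos la sacudida j(t) = 48·t + 24. Sustituyendo t = 1: j(1) = 72.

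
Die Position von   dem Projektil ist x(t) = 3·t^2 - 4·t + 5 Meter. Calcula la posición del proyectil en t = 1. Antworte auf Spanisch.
Usando x(t) = 3·t^2 - 4·t + 5 y sustituyendo t = 1, encontramos x = 4.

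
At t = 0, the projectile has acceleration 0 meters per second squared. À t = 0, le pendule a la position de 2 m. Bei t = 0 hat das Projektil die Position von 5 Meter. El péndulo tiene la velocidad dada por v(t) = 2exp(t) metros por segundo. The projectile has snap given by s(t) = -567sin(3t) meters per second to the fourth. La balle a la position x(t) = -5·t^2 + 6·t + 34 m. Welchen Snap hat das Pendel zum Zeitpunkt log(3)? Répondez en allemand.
Wir müssen unsere Gleichung für die Geschwindigkeit v(t) = 2·exp(t) 3-mal ableiten. Die Ableitung von der Geschwindigkeit ergibt die Beschleunigung: a(t) = 2·exp(t). Mit d/dt von a(t) finden wir j(t) = 2·exp(t). Die Ableitung von dem Ruck ergibt den Snap: s(t) = 2·exp(t). Wir haben den Snap s(t) = 2·exp(t). Durch Einsetzen von t = log(3): s(log(3)) = 6.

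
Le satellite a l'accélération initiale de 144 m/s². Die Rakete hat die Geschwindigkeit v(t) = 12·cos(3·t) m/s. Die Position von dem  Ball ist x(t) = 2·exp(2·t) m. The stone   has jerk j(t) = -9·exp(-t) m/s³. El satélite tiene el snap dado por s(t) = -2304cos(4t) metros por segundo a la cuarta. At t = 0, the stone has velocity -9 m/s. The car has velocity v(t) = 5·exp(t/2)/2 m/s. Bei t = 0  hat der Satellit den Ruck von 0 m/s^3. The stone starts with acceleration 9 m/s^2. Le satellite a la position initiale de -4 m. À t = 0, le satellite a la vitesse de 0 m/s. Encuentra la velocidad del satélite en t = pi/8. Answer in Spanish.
Partiendo del snap s(t) = -2304·cos(4·t), tomamos 3 integrales. La integral del snap es la sacudida. Usando j(0) = 0, obtenemos j(t) = -576·sin(4·t). La antiderivada de la sacudida es la aceleración. Usando a(0) = 144, obtenemos a(t) = 144·cos(4·t). La integral de la aceleración es la velocidad. Usando v(0) = 0, obtenemos v(t) = 36·sin(4·t). De la ecuación de la velocidad v(t) = 36·sin(4·t), sustituimos t = pi/8 para obtener v = 36.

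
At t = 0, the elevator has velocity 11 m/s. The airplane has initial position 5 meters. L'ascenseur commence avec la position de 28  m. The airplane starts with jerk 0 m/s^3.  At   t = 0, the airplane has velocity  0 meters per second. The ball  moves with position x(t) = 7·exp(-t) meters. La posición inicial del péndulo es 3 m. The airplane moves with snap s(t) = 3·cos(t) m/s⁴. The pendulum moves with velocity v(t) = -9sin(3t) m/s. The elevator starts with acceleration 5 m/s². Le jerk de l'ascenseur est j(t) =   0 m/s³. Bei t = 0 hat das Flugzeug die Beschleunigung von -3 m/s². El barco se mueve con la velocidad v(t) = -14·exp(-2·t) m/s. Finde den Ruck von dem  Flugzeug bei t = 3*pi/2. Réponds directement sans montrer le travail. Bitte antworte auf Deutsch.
Die Antwort ist -3.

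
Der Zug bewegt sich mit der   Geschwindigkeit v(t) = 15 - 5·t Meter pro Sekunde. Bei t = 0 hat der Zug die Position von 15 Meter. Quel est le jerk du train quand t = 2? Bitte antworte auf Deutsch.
Ausgehend von der Geschwindigkeit v(t) = 15 - 5·t, nehmen wir 2 Ableitungen. Durch Ableiten von der Geschwindigkeit erhalten wir die Beschleunigung: a(t) = -5. Die Ableitung von der Beschleunigung ergibt den Ruck: j(t) = 0. Aus der Gleichung für den Ruck j(t) = 0, setzen wir t = 2 ein und erhalten j = 0.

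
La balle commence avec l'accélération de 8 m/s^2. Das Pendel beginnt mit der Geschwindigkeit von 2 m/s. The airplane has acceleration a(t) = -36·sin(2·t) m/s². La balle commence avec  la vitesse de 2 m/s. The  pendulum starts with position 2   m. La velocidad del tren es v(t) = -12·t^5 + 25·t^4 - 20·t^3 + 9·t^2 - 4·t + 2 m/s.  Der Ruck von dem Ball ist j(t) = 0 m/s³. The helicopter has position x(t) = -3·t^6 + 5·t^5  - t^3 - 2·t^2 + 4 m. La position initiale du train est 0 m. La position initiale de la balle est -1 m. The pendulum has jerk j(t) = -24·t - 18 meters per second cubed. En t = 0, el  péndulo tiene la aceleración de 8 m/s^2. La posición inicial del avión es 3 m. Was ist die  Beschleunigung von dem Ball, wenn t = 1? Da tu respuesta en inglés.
We need to integrate our jerk equation j(t) = 0 1 time. Taking ∫j(t)dt and applying a(0) = 8, we find a(t) = 8. Using a(t) = 8 and substituting t = 1, we find a = 8.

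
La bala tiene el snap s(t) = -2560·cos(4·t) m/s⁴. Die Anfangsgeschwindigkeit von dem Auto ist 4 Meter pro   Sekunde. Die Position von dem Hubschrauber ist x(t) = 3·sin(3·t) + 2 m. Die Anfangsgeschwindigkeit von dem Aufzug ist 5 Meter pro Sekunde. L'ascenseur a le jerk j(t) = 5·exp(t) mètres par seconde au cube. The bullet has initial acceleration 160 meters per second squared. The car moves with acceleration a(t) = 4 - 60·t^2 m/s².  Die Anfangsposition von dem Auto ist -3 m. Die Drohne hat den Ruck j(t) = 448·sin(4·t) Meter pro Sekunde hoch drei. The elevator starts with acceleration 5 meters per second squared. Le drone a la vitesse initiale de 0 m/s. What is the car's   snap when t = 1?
We must differentiate our acceleration equation a(t) = 4 - 60·t^2 2 times. Taking d/dt of a(t), we find j(t) = -120·t. Differentiating jerk, we get snap: s(t) = -120. We have snap s(t) = -120. Substituting t = 1: s(1) = -120.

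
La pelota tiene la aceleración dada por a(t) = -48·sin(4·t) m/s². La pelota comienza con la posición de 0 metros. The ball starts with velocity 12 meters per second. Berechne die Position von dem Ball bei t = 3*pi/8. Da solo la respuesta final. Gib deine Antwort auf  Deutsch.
Die Position bei t = 3*pi/8 ist x = -3.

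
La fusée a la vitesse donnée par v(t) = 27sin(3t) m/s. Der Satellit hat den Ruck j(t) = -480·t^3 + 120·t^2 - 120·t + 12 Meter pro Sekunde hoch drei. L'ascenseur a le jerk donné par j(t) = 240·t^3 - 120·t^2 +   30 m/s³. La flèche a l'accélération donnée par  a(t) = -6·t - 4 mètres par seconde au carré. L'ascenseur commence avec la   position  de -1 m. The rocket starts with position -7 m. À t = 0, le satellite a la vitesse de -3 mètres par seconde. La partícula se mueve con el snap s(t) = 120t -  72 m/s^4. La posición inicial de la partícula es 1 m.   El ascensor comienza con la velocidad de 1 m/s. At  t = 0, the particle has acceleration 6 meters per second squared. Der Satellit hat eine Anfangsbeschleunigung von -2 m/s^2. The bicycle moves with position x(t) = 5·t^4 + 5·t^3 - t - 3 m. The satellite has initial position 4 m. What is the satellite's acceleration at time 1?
We must find the antiderivative of our jerk equation j(t) = -480·t^3 + 120·t^2 - 120·t + 12 1 time. Finding the integral of j(t) and using a(0) = -2: a(t) = -120·t^4 + 40·t^3 - 60·t^2 + 12·t - 2. Using a(t) = -120·t^4 + 40·t^3 - 60·t^2 + 12·t - 2 and substituting t = 1, we find a = -130.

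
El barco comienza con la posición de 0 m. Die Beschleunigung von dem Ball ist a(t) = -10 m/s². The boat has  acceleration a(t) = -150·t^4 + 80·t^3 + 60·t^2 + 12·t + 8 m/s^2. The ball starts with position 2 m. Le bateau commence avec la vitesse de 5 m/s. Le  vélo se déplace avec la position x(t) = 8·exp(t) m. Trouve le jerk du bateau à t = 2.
Pour résoudre ceci, nous devons prendre 1 dérivée de notre équation de l'accélération a(t) = -150·t^4 + 80·t^3 + 60·t^2 + 12·t + 8. La dérivée de l'accélération donne le jerk: j(t) = -600·t^3 + 240·t^2 + 120·t + 12. De l'équation du jerk j(t) = -600·t^3 + 240·t^2 + 120·t + 12, nous substituons t = 2 pour obtenir j = -3588.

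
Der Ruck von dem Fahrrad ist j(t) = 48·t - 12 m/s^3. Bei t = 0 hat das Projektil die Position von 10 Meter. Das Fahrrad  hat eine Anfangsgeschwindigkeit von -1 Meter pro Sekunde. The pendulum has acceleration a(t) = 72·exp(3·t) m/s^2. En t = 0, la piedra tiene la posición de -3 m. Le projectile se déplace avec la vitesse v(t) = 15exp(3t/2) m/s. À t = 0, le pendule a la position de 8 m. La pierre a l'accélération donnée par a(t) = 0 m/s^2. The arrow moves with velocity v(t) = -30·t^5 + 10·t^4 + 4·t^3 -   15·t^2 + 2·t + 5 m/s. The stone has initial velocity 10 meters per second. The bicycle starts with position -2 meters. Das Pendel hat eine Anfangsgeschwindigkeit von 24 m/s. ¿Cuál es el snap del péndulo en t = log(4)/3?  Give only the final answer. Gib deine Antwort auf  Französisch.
Le snap à t = log(4)/3 est s = 2592.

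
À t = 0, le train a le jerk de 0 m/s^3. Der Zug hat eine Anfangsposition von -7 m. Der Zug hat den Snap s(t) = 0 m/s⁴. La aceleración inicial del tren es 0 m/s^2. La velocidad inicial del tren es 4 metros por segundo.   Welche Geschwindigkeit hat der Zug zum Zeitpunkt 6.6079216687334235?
Wir müssen das Integral unserer Gleichung für den Snap s(t) = 0 3-mal finden. Durch Integration von dem Snap und Verwendung der Anfangsbedingung j(0) = 0, erhalten wir j(t) = 0. Das Integral von dem Ruck ist die Beschleunigung. Mit a(0) = 0 erhalten wir a(t) = 0. Mit ∫a(t)dt und Anwendung von v(0) = 4, finden wir v(t) = 4. Aus der Gleichung für die Geschwindigkeit v(t) = 4, setzen wir t = 6.6079216687334235 ein und erhalten v = 4.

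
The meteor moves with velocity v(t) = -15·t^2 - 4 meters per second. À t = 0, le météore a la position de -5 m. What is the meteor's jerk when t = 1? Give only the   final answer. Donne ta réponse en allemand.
Die Antwort ist -30.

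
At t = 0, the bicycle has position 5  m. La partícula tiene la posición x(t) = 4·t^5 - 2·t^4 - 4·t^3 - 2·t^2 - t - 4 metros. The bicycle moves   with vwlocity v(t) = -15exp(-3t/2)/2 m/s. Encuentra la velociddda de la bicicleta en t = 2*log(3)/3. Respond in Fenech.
Nous avons la vitesse v(t) = -15·exp(-3·t/2)/2. En substituant t = 2*log(3)/3: v(2*log(3)/3) = -5/2.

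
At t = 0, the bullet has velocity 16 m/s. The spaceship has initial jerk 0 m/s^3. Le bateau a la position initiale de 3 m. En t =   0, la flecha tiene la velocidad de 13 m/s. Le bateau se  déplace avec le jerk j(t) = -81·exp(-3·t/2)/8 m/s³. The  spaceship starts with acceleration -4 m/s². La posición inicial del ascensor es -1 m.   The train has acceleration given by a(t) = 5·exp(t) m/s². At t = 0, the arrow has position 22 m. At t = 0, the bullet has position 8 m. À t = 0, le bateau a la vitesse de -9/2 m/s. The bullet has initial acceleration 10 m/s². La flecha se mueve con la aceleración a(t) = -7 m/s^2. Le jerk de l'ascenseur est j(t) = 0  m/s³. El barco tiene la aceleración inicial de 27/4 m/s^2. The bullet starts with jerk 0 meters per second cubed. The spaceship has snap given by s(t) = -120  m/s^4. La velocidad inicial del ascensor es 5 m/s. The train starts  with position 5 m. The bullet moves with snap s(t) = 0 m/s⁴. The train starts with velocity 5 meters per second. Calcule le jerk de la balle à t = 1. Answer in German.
Wir müssen die Stammfunktion unserer Gleichung für den Snap s(t) = 0 1-mal finden. Durch Integration von dem Snap und Verwendung der Anfangsbedingung j(0) = 0, erhalten wir j(t) = 0. Mit j(t) = 0 und Einsetzen von t = 1, finden wir j = 0.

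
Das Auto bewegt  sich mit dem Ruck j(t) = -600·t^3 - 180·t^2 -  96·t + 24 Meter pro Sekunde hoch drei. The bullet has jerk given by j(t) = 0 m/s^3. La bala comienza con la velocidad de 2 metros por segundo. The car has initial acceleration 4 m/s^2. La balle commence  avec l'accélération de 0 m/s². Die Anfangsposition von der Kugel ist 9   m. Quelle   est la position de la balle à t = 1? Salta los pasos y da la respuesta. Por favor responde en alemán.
Bei t = 1, x = 11.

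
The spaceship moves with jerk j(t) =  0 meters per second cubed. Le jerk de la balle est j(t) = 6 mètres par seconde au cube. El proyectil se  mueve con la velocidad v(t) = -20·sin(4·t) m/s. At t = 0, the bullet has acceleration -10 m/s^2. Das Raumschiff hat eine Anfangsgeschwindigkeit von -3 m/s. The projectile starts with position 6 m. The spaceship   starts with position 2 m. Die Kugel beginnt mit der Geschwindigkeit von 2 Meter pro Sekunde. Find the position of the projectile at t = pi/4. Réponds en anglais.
Starting from velocity v(t) = -20·sin(4·t), we take 1 antiderivative. The antiderivative of velocity, with x(0) = 6, gives position: x(t) = 5·cos(4·t) + 1. From the given position equation x(t) = 5·cos(4·t) + 1, we substitute t = pi/4 to get x = -4.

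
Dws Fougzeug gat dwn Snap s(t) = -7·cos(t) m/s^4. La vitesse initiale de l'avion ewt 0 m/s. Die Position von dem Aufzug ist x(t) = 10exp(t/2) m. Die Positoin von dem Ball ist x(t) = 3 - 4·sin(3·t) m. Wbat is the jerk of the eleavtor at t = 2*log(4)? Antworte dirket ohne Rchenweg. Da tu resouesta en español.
En t = 2*log(4), j = 5.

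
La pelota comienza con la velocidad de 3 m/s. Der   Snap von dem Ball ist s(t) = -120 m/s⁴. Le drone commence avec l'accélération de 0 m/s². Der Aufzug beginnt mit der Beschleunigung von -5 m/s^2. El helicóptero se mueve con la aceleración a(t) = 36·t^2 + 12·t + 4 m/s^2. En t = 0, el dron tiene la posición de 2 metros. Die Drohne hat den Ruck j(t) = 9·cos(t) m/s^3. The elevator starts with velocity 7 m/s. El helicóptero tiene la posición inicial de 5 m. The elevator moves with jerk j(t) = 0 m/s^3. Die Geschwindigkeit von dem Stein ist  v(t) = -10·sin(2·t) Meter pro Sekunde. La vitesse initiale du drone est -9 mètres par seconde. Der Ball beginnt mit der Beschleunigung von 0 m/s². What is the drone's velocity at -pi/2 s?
To find the answer, we compute 2 integrals of j(t) = 9·cos(t). Taking ∫j(t)dt and applying a(0) = 0, we find a(t) = 9·sin(t). Taking ∫a(t)dt and applying v(0) = -9, we find v(t) = -9·cos(t). Using v(t) = -9·cos(t) and substituting t = -pi/2, we find v = 0.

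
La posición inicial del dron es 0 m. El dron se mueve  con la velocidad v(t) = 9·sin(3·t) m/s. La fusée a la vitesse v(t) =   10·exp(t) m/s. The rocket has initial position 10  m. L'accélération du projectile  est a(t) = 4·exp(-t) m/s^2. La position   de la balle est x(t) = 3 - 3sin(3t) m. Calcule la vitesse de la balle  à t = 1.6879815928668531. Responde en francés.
Nous devons dériver notre équation de la position x(t) = 3 - 3·sin(3·t) 1 fois. La dérivée de la position donne la vitesse: v(t) = -9·cos(3·t). En utilisant v(t) = -9·cos(3·t) et en substituant t = 1.6879815928668531, nous trouvons v = -3.09922979636859.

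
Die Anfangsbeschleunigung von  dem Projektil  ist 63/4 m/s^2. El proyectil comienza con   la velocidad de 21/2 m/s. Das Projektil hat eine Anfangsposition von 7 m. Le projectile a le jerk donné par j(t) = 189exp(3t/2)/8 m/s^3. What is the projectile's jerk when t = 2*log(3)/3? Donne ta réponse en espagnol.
Tenemos la sacudida j(t) = 189·exp(3·t/2)/8. Sustituyendo t = 2*log(3)/3: j(2*log(3)/3) = 567/8.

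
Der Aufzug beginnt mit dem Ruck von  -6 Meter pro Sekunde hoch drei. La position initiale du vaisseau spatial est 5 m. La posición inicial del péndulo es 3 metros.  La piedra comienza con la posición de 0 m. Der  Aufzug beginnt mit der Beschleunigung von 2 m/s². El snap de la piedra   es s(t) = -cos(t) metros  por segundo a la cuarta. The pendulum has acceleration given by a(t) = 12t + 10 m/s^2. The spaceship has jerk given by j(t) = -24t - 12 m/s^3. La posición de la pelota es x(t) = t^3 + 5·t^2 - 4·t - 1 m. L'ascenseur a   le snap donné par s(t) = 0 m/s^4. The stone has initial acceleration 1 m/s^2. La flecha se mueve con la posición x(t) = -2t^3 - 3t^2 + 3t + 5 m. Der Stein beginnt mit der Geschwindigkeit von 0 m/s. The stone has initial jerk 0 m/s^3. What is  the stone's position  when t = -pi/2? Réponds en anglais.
We need to integrate our snap equation s(t) = -cos(t) 4 times. The integral of snap is jerk. Using j(0) = 0, we get j(t) = -sin(t). Integrating jerk and using the initial condition a(0) = 1, we get a(t) = cos(t). The integral of acceleration, with v(0) = 0, gives velocity: v(t) = sin(t). Finding the integral of v(t) and using x(0) = 0: x(t) = 1 - cos(t). Using x(t) = 1 - cos(t) and substituting t = -pi/2, we find x = 1.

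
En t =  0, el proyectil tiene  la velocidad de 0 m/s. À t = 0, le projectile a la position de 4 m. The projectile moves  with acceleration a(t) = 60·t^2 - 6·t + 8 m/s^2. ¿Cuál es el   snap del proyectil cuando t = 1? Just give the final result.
s(1) = 120.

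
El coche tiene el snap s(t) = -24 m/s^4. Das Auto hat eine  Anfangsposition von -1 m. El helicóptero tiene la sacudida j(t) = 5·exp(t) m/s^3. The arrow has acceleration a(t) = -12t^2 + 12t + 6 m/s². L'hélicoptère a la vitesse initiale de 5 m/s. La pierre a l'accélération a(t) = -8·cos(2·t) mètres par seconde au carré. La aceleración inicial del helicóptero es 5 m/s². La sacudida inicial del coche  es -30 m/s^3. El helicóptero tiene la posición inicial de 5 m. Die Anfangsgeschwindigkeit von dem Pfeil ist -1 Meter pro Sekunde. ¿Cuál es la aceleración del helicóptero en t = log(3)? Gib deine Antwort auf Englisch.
We need to integrate our jerk equation j(t) = 5·exp(t) 1 time. Finding the antiderivative of j(t) and using a(0) = 5: a(t) = 5·exp(t). We have acceleration a(t) = 5·exp(t). Substituting t = log(3): a(log(3)) = 15.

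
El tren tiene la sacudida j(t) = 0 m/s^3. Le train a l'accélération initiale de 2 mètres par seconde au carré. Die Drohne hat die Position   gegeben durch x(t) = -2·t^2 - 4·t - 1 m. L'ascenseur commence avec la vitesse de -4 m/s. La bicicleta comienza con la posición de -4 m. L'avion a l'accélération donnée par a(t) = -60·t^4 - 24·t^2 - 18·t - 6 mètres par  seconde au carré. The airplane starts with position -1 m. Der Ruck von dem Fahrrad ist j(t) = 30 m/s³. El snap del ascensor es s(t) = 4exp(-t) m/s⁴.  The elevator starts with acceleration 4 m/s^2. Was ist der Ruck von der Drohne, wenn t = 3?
Ausgehend von der Position x(t) = -2·t^2 - 4·t - 1, nehmen wir 3 Ableitungen. Durch Ableiten von der Position erhalten wir die Geschwindigkeit: v(t) = -4·t - 4. Mit d/dt von v(t) finden wir a(t) = -4. Durch Ableiten von der Beschleunigung erhalten wir den Ruck: j(t) = 0. Wir haben den Ruck j(t) = 0. Durch Einsetzen von t = 3: j(3) = 0.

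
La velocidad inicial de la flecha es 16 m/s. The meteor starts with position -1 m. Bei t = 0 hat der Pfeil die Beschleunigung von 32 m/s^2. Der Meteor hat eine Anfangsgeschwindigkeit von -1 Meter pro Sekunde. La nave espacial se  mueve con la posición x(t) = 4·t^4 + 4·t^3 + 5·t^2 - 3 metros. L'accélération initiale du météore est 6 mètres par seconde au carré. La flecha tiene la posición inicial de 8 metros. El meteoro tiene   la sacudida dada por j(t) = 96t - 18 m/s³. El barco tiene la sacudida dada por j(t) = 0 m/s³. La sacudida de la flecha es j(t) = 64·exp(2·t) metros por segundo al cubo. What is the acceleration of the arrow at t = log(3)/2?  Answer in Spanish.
Necesitamos integrar nuestra ecuación de la sacudida j(t) = 64·exp(2·t) 1 vez. La integral de la sacudida, con a(0) = 32, da la aceleración: a(t) = 32·exp(2·t). Usando a(t) = 32·exp(2·t) y sustituyendo t = log(3)/2, encontramos a = 96.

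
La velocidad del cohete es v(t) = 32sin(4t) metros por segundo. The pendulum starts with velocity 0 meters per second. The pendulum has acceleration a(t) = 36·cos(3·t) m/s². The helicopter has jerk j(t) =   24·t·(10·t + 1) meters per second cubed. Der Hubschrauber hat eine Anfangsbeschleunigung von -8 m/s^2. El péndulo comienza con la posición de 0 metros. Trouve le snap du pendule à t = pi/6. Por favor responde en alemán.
Wir müssen unsere Gleichung für die Beschleunigung a(t) = 36·cos(3·t) 2-mal ableiten. Durch Ableiten von der Beschleunigung erhalten wir den Ruck: j(t) = -108·sin(3·t). Mit d/dt von j(t) finden wir s(t) = -324·cos(3·t). Mit s(t) = -324·cos(3·t) und Einsetzen von t = pi/6, finden wir s = 0.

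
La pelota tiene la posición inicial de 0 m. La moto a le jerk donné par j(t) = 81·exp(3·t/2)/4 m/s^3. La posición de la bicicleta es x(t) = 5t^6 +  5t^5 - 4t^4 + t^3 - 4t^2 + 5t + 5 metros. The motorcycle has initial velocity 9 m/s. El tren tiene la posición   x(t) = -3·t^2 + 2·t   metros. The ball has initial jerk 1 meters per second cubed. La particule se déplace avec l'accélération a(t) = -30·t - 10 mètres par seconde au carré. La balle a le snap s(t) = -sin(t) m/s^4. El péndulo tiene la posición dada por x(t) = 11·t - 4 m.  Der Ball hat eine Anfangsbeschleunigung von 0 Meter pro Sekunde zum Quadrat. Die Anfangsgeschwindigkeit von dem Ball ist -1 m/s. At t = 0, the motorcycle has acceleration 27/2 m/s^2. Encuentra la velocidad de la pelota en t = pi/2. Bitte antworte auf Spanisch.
Debemos encontrar la integral de nuestra ecuación del snap s(t) = -sin(t) 3 veces. Integrando el snap y usando la condición inicial j(0) = 1, obtenemos j(t) = cos(t). La integral de la sacudida, con a(0) = 0, da la aceleración: a(t) = sin(t). Tomando ∫a(t)dt y aplicando v(0) = -1, encontramos v(t) = -cos(t). Tenemos la velocidad v(t) = -cos(t). Sustituyendo t = pi/2: v(pi/2) = 0.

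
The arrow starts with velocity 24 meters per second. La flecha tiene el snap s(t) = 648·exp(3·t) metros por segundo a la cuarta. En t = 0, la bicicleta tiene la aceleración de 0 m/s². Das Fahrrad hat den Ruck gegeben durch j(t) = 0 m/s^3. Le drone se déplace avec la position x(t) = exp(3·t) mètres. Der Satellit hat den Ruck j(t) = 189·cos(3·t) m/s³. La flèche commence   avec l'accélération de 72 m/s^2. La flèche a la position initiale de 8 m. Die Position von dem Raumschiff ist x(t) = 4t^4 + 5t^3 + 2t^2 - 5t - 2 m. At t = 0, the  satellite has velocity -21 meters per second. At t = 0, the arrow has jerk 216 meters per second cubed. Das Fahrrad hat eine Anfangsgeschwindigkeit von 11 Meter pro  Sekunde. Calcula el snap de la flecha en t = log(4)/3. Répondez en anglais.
Using s(t) = 648·exp(3·t) and substituting t = log(4)/3, we find s = 2592.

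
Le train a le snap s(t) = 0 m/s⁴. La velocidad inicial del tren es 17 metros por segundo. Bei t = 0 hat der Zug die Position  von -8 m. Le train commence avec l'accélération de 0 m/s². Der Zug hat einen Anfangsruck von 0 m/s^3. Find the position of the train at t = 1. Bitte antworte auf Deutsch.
Um dies zu lösen, müssen wir 4 Stammfunktionen unserer Gleichung für den Snap s(t) = 0 finden. Durch Integration von dem Snap und Verwendung der Anfangsbedingung j(0) = 0, erhalten wir j(t) = 0. Durch Integration von dem Ruck und Verwendung der Anfangsbedingung a(0) = 0, erhalten wir a(t) = 0. Die Stammfunktion von der Beschleunigung, mit v(0) = 17, ergibt die Geschwindigkeit: v(t) = 17. Das Integral von der Geschwindigkeit, mit x(0) = -8, ergibt die Position: x(t) = 17·t - 8. Wir haben die Position x(t) = 17·t - 8. Durch Einsetzen von t = 1: x(1) = 9.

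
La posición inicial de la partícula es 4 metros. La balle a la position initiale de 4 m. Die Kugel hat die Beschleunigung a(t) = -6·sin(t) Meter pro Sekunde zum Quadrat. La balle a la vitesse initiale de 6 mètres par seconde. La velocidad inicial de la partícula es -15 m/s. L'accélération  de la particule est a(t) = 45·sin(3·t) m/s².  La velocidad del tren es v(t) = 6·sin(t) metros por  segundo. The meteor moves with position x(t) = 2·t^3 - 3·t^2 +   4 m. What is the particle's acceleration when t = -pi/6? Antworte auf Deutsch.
Wir haben die Beschleunigung a(t) = 45·sin(3·t). Durch Einsetzen von t = -pi/6: a(-pi/6) = -45.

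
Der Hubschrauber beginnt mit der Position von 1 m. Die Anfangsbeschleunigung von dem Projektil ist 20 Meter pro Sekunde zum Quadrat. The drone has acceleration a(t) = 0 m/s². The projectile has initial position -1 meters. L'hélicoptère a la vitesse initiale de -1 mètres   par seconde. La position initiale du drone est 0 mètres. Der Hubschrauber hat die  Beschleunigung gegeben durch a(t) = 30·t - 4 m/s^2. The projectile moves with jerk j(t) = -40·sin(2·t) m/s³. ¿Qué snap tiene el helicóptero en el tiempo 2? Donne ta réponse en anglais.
We must differentiate our acceleration equation a(t) = 30·t - 4 2 times. Differentiating acceleration, we get jerk: j(t) = 30. Differentiating jerk, we get snap: s(t) = 0. Using s(t) = 0 and substituting t = 2, we find s = 0.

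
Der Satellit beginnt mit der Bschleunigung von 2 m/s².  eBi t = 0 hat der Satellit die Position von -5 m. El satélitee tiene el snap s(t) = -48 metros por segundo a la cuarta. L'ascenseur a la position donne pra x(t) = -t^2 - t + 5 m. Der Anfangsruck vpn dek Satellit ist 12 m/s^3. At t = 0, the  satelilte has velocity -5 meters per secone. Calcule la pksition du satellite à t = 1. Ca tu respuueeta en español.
Partiendo del snap s(t) = -48, tomamos 4 integrales. Tomando ∫s(t)dt y aplicando j(0) = 12, encontramos j(t) = 12 - 48·t. La antiderivada de la sacudida, con a(0) = 2, da la aceleración: a(t) = -24·t^2 + 12·t + 2. La integral de la aceleración, con v(0) = -5, da la velocidad: v(t) = -8·t^3 + 6·t^2 + 2·t - 5. Tomando ∫v(t)dt y aplicando x(0) = -5, encontramos x(t) = -2·t^4 + 2·t^3 + t^2 - 5·t - 5. Usando x(t) = -2·t^4 + 2·t^3 + t^2 - 5·t - 5 y sustituyendo t = 1, encontramos x = -9.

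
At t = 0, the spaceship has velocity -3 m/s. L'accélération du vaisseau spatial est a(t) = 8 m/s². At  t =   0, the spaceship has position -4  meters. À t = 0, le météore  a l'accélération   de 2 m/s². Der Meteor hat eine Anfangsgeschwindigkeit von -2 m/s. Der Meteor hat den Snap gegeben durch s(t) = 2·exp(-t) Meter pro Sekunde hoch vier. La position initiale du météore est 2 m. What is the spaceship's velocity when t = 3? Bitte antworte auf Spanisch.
Partiendo de la aceleración a(t) = 8, tomamos 1 antiderivada. La antiderivada de la aceleración, con v(0) = -3, da la velocidad: v(t) = 8·t - 3. Tenemos la velocidad v(t) = 8·t - 3. Sustituyendo t = 3: v(3) = 21.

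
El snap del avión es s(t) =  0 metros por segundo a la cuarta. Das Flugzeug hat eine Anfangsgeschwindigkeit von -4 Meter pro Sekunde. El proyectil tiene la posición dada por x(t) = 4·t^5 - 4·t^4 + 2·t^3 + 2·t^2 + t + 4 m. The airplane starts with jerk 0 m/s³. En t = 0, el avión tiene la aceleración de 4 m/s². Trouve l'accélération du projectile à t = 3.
Nous devons dériver notre équation de la position x(t) = 4·t^5 - 4·t^4 + 2·t^3 + 2·t^2 + t + 4 2 fois. En prenant d/dt de x(t), nous trouvons v(t) = 20·t^4 - 16·t^3 + 6·t^2 + 4·t + 1. En prenant d/dt de v(t), nous trouvons a(t) = 80·t^3 - 48·t^2 + 12·t + 4. De l'équation de l'accélération a(t) = 80·t^3 - 48·t^2 + 12·t + 4, nous substituons t = 3 pour obtenir a = 1768.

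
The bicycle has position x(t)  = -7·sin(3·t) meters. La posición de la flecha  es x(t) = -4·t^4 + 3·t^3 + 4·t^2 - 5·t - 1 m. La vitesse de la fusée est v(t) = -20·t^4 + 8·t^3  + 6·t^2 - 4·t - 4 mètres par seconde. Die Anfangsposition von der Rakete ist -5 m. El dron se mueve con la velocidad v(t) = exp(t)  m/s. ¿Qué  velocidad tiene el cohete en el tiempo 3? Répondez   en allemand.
Aus der Gleichung für die Geschwindigkeit v(t) = -20·t^4 + 8·t^3 + 6·t^2 - 4·t - 4, setzen wir t = 3 ein und erhalten v = -1366.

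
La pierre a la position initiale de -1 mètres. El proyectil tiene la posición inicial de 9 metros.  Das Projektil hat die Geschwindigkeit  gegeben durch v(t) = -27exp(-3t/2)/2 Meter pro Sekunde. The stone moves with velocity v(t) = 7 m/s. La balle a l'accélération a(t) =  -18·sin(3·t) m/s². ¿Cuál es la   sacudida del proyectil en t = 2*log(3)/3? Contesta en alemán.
Ausgehend von der Geschwindigkeit v(t) = -27·exp(-3·t/2)/2, nehmen wir 2 Ableitungen. Durch Ableiten von der Geschwindigkeit erhalten wir die Beschleunigung: a(t) = 81·exp(-3·t/2)/4. Die Ableitung von der Beschleunigung ergibt den Ruck: j(t) = -243·exp(-3·t/2)/8. Aus der Gleichung für den Ruck j(t) = -243·exp(-3·t/2)/8, setzen wir t = 2*log(3)/3 ein und erhalten j = -81/8.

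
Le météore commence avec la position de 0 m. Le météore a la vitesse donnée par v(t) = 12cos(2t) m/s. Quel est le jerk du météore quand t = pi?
Nous devons dériver notre équation de la vitesse v(t) = 12·cos(2·t) 2 fois. En prenant d/dt de v(t), nous trouvons a(t) = -24·sin(2·t). En prenant d/dt de a(t), nous trouvons j(t) = -48·cos(2·t). De l'équation du jerk j(t) = -48·cos(2·t), nous substituons t = pi pour obtenir j = -48.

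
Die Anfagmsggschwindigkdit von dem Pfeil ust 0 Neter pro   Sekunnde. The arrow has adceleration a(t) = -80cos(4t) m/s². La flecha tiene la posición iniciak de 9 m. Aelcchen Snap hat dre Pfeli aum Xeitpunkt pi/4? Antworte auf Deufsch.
Wir müssen unsere Gleichung für die Beschleunigung a(t) = -80·cos(4·t) 2-mal ableiten. Mit d/dt von a(t) finden wir j(t) = 320·sin(4·t). Durch Ableiten von dem Ruck erhalten wir den Snap: s(t) = 1280·cos(4·t). Aus der Gleichung für den Snap s(t) = 1280·cos(4·t), setzen wir t = pi/4 ein und erhalten s = -1280.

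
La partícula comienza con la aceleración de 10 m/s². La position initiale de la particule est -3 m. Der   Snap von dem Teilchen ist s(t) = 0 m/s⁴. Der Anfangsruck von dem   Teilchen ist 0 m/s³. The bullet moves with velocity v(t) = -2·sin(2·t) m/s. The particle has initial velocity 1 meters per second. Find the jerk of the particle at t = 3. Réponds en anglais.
We need to integrate our snap equation s(t) = 0 1 time. The antiderivative of snap, with j(0) = 0, gives jerk: j(t) = 0. From the given jerk equation j(t) = 0, we substitute t = 3 to get j = 0.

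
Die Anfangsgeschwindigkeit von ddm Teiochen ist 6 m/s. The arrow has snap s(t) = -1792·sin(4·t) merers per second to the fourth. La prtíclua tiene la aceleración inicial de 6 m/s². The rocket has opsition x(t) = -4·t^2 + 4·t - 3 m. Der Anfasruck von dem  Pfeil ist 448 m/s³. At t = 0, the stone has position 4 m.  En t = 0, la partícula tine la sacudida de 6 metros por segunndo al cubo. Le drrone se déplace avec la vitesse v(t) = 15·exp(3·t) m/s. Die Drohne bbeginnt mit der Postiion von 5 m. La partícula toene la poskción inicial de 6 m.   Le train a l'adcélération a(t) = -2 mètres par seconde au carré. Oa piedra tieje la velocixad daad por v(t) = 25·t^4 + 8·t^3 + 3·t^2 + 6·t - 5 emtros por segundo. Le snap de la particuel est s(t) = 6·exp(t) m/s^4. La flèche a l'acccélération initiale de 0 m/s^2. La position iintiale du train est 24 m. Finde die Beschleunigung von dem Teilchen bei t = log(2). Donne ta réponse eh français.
En partant du snap s(t) = 6·exp(t), nous prenons 2 primitives. L'intégrale du snap est le jerk. En utilisant j(0) = 6, nous obtenons j(t) = 6·exp(t). En intégrant le jerk et en utilisant la condition initiale a(0) = 6, nous obtenons a(t) = 6·exp(t). Nous avons l'accélération a(t) = 6·exp(t). En substituant t = log(2): a(log(2)) = 12.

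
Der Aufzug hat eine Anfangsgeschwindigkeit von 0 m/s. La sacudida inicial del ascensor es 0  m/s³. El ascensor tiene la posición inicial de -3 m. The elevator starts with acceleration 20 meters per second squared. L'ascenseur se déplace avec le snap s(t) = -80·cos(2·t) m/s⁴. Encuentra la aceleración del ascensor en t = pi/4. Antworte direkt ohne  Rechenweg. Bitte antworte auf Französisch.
À t = pi/4, a = 0.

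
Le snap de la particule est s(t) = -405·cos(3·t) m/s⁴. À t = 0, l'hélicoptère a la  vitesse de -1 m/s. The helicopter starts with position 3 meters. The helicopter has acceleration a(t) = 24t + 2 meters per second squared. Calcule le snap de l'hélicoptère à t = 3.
En partant de l'accélération a(t) = 24·t + 2, nous prenons 2 dérivées. En dérivant l'accélération, nous obtenons le jerk: j(t) = 24. La dérivée du jerk donne le snap: s(t) = 0. De l'équation du snap s(t) = 0, nous substituons t = 3 pour obtenir s = 0.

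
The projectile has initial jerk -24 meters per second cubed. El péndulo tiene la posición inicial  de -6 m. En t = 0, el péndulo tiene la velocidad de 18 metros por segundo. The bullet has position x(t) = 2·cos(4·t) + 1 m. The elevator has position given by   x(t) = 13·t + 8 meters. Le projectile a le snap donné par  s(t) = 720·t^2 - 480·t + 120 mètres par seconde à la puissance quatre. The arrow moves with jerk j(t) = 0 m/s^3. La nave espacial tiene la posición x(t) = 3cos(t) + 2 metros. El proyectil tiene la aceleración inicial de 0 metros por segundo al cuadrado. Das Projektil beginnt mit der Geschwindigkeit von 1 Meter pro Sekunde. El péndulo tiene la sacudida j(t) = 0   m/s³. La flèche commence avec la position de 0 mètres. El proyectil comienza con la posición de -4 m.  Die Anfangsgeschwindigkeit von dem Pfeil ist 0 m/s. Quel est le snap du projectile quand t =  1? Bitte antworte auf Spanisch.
Tenemos el snap s(t) = 720·t^2 - 480·t + 120. Sustituyendo t = 1: s(1) = 360.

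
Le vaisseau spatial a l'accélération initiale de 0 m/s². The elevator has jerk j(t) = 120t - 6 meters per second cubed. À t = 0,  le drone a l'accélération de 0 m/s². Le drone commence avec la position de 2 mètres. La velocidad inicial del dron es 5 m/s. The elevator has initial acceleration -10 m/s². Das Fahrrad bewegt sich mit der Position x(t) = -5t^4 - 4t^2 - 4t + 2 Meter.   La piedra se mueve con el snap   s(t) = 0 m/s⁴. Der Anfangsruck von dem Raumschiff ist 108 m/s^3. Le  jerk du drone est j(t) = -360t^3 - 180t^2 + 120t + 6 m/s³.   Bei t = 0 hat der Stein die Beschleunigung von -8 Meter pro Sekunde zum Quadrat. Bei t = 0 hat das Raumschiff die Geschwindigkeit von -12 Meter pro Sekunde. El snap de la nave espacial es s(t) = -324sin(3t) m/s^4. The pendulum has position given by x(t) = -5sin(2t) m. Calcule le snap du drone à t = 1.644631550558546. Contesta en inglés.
To solve this, we need to take 1 derivative of our jerk equation j(t) = -360·t^3 - 180·t^2 + 120·t + 6. The derivative of jerk gives snap: s(t) = -1080·t^2 - 360·t + 120. We have snap s(t) = -1080·t^2 - 360·t + 120. Substituting t = 1.644631550558546: s(1.644631550558546) = -3393.26533026109.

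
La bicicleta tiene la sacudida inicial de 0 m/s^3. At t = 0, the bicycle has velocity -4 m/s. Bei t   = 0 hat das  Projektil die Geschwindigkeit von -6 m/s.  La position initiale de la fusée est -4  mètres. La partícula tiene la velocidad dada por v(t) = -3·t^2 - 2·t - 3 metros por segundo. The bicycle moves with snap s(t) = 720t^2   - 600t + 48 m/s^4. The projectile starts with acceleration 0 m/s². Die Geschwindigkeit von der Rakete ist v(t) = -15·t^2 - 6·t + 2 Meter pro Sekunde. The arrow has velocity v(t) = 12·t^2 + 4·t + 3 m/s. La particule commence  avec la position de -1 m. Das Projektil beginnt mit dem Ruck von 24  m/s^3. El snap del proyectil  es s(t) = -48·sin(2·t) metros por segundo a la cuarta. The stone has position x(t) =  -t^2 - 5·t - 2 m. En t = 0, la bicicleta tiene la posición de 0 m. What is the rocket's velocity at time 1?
Using v(t) = -15·t^2 - 6·t + 2 and substituting t = 1, we find v = -19.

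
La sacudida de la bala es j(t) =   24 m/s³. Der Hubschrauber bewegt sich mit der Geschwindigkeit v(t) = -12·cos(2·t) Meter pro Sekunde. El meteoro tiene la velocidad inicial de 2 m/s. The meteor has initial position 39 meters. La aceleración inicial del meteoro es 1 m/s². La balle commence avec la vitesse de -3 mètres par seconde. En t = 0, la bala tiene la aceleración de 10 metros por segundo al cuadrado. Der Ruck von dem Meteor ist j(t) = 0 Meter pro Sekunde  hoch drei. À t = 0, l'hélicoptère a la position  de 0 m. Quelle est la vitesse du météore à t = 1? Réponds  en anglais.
To find the answer, we compute 2 integrals of j(t) = 0. The integral of jerk is acceleration. Using a(0) = 1, we get a(t) = 1. The integral of acceleration is velocity. Using v(0) = 2, we get v(t) = t + 2. From the given velocity equation v(t) = t + 2, we substitute t = 1 to get v = 3.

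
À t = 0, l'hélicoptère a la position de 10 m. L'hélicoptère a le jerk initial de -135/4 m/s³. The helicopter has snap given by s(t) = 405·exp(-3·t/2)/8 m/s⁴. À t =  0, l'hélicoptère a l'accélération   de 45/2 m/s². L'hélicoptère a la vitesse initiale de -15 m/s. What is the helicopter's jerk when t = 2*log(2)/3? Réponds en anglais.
We must find the integral of our snap equation s(t) = 405·exp(-3·t/2)/8 1 time. Integrating snap and using the initial condition j(0) = -135/4, we get j(t) = -135·exp(-3·t/2)/4. We have jerk j(t) = -135·exp(-3·t/2)/4. Substituting t = 2*log(2)/3: j(2*log(2)/3) = -135/8.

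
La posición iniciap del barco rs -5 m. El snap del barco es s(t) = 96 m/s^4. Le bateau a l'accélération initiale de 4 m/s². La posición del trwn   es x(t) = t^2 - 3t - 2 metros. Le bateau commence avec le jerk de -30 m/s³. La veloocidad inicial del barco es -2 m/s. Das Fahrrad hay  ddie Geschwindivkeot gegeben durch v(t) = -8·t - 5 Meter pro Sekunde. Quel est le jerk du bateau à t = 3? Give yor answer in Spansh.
Debemos encontrar la integral de nuestra ecuación del snap s(t) = 96 1 vez. Tomando ∫s(t)dt y aplicando j(0) = -30, encontramos j(t) = 96·t - 30. De la ecuación de la sacudida j(t) = 96·t - 30, sustituimos t = 3 para obtener j = 258.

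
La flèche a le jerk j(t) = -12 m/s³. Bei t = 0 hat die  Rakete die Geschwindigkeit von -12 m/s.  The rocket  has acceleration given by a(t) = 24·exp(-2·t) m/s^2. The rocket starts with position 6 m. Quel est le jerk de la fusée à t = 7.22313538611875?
Nous devons dériver notre équation de l'accélération a(t) = 24·exp(-2·t) 1 fois. En prenant d/dt de a(t), nous trouvons j(t) = -48·exp(-2·t). En utilisant j(t) = -48·exp(-2·t) et en substituant t = 7.22313538611875, nous trouvons j = -0.0000255449794069552.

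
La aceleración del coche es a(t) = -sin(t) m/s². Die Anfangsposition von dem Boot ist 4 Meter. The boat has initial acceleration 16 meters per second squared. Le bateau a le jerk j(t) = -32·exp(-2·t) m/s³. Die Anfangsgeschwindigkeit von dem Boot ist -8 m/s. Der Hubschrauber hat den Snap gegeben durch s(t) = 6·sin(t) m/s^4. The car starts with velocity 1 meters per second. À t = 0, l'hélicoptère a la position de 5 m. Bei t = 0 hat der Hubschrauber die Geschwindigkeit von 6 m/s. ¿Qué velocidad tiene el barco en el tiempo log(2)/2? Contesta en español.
Necesitamos integrar nuestra ecuación de la sacudida j(t) = -32·exp(-2·t) 2 veces. Tomando ∫j(t)dt y aplicando a(0) = 16, encontramos a(t) = 16·exp(-2·t). La integral de la aceleración es la velocidad. Usando v(0) = -8, obtenemos v(t) = -8·exp(-2·t). Usando v(t) = -8·exp(-2·t) y sustituyendo t = log(2)/2, encontramos v = -4.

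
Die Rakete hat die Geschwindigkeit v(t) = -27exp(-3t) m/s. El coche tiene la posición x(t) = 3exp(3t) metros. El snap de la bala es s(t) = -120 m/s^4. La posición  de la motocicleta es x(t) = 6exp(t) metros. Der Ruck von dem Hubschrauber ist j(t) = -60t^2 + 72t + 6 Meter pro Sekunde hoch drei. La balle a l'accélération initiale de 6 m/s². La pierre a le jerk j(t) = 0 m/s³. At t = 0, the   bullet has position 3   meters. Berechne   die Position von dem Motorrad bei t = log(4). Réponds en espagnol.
Tenemos la posición x(t) = 6·exp(t). Sustituyendo t = log(4): x(log(4)) = 24.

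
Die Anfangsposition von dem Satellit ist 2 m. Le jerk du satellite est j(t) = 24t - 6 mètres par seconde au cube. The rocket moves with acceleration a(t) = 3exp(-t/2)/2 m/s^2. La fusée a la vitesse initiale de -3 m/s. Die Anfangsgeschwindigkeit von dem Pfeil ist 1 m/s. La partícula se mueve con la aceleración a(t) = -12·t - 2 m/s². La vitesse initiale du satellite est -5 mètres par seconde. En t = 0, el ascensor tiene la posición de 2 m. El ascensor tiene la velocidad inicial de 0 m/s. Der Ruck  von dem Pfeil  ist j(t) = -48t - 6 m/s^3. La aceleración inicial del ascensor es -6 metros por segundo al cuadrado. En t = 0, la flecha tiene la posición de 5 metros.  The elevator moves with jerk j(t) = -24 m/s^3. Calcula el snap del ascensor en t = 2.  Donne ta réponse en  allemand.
Um dies zu lösen, müssen wir 1 Ableitung unserer Gleichung für den Ruck j(t) = -24 nehmen. Mit d/dt von j(t) finden wir s(t) = 0. Aus der Gleichung für den Snap s(t) = 0, setzen wir t = 2 ein und erhalten s = 0.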